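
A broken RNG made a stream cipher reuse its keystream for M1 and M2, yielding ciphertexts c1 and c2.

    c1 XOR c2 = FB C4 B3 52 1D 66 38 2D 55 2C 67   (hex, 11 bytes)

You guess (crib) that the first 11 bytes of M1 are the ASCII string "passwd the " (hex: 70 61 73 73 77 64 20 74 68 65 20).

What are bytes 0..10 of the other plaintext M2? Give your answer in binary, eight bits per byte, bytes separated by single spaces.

Since c1 ⊕ c2 = M1 ⊕ M2, XORing with the guessed M1 bytes yields the corresponding M2 bytes: M2 = (c1 ⊕ c2) ⊕ M1.
byte 0: 11111011 XOR 01110000 = 10001011
byte 1: 11000100 XOR 01100001 = 10100101
byte 2: 10110011 XOR 01110011 = 11000000
byte 3: 01010010 XOR 01110011 = 00100001
byte 4: 00011101 XOR 01110111 = 01101010
byte 5: 01100110 XOR 01100100 = 00000010
byte 6: 00111000 XOR 00100000 = 00011000
byte 7: 00101101 XOR 01110100 = 01011001
byte 8: 01010101 XOR 01101000 = 00111101
byte 9: 00101100 XOR 01100101 = 01001001
byte 10: 01100111 XOR 00100000 = 01000111

10001011 10100101 11000000 00100001 01101010 00000010 00011000 01011001 00111101 01001001 01000111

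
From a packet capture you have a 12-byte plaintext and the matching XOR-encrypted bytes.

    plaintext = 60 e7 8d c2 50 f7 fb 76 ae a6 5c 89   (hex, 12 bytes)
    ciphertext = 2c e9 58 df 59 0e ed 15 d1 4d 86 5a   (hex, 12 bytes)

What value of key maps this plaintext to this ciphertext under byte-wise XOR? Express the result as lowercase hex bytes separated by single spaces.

Since ciphertext = plaintext ⊕ key, XORing both sides with plaintext gives key = plaintext ⊕ ciphertext.
60 ^ 2c = 4c
e7 ^ e9 = 0e
8d ^ 58 = d5
c2 ^ df = 1d
50 ^ 59 = 09
f7 ^ 0e = f9
fb ^ ed = 16
76 ^ 15 = 63
ae ^ d1 = 7f
a6 ^ 4d = eb
5c ^ 86 = da
89 ^ 5a = d3

4c 0e d5 1d 09 f9 16 63 7f eb da d3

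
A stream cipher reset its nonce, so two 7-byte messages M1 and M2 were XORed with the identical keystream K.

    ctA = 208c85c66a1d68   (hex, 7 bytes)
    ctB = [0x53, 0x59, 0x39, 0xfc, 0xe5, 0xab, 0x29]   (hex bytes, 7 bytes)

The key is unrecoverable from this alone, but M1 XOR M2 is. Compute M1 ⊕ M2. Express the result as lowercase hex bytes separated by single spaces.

73 d5 bc 3a 8f b6 41

ctA ⊕ ctB = (M1 ⊕ K) ⊕ (M2 ⊕ K) = M1 ⊕ M2 — the shared key cancels under XOR.
byte 0: 20 ⊕ 53 = 73
byte 1: 8c ⊕ 59 = d5
byte 2: 85 ⊕ 39 = bc
byte 3: c6 ⊕ fc = 3a
byte 4: 6a ⊕ e5 = 8f
byte 5: 1d ⊕ ab = b6
byte 6: 68 ⊕ 29 = 41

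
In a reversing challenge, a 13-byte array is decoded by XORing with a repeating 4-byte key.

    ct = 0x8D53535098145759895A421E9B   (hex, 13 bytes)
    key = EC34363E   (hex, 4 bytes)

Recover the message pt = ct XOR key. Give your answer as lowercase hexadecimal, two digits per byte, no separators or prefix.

6167656e74206167656e742077

The 4-byte key repeats, so the effective keystream is ec 34 36 3e ec 34 36 3e ec 34 36 3e ec.
byte 0: 8d ^ ec = 61
byte 1: 53 ^ 34 = 67
byte 2: 53 ^ 36 = 65
byte 3: 50 ^ 3e = 6e
byte 4: 98 ^ ec = 74
byte 5: 14 ^ 34 = 20
byte 6: 57 ^ 36 = 61
byte 7: 59 ^ 3e = 67
byte 8: 89 ^ ec = 65
byte 9: 5a ^ 34 = 6e
byte 10: 42 ^ 36 = 74
byte 11: 1e ^ 3e = 20
byte 12: 9b ^ ec = 77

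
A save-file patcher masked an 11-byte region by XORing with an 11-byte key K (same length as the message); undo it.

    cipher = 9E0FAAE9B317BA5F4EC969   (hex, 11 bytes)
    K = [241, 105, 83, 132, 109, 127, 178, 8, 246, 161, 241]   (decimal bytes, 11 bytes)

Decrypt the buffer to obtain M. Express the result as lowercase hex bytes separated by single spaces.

6f 66 f9 6d de 68 08 57 b8 68 98

XOR is its own inverse, so applying the key byte-wise gives the result directly.
byte 0: 158 ⊕ 241 = 111
byte 1:  15 ⊕ 105 = 102
byte 2: 170 ⊕  83 = 249
byte 3: 233 ⊕ 132 = 109
byte 4: 179 ⊕ 109 = 222
byte 5:  23 ⊕ 127 = 104
byte 6: 186 ⊕ 178 =   8
byte 7:  95 ⊕   8 =  87
byte 8:  78 ⊕ 246 = 184
byte 9: 201 ⊕ 161 = 104
byte 10: 105 ⊕ 241 = 152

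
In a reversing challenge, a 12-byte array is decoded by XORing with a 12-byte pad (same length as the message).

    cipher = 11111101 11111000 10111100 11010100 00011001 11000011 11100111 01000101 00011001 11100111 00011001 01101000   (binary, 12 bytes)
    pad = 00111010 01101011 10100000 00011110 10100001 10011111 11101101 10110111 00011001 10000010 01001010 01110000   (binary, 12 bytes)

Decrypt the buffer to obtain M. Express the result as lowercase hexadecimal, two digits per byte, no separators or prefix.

XOR is its own inverse, so applying the key byte-wise gives the result directly.
11111101 xor 00111010 = 11000111
11111000 xor 01101011 = 10010011
10111100 xor 10100000 = 00011100
11010100 xor 00011110 = 11001010
00011001 xor 10100001 = 10111000
11000011 xor 10011111 = 01011100
11100111 xor 11101101 = 00001010
01000101 xor 10110111 = 11110010
00011001 xor 00011001 = 00000000
11100111 xor 10000010 = 01100101
00011001 xor 01001010 = 01010011
01101000 xor 01110000 = 00011000

c7931ccab85c0af200655318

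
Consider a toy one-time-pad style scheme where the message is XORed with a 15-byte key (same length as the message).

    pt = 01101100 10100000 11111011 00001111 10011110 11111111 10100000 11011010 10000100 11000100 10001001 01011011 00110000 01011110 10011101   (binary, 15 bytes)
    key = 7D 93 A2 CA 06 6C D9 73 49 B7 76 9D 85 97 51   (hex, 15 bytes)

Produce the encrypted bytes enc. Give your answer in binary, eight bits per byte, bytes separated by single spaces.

XOR is its own inverse, so applying the key byte-wise gives the result directly.
6c xor 7d = 11
a0 xor 93 = 33
fb xor a2 = 59
0f xor ca = c5
9e xor 06 = 98
ff xor 6c = 93
a0 xor d9 = 79
da xor 73 = a9
84 xor 49 = cd
c4 xor b7 = 73
89 xor 76 = ff
5b xor 9d = c6
30 xor 85 = b5
5e xor 97 = c9
9d xor 51 = cc

00010001 00110011 01011001 11000101 10011000 10010011 01111001 10101001 11001101 01110011 11111111 11000110 10110101 11001001 11001100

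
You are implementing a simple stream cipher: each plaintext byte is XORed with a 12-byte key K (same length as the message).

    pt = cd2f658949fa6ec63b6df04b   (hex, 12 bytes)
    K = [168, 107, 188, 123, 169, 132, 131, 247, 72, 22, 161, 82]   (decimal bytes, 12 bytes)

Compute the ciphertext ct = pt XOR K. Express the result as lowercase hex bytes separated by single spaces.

XOR is its own inverse, so applying the key byte-wise gives the result directly.
byte 0: cd XOR a8 = 65
byte 1: 2f XOR 6b = 44
byte 2: 65 XOR bc = d9
byte 3: 89 XOR 7b = f2
byte 4: 49 XOR a9 = e0
byte 5: fa XOR 84 = 7e
byte 6: 6e XOR 83 = ed
byte 7: c6 XOR f7 = 31
byte 8: 3b XOR 48 = 73
byte 9: 6d XOR 16 = 7b
byte 10: f0 XOR a1 = 51
byte 11: 4b XOR 52 = 19

65 44 d9 f2 e0 7e ed 31 73 7b 51 19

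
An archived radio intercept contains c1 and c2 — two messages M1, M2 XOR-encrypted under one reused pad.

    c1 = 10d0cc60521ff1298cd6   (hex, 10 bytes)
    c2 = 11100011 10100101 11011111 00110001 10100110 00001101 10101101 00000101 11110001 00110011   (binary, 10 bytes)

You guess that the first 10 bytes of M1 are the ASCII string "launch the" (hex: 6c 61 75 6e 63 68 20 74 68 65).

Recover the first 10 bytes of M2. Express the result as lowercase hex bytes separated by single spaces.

9f 14 66 3f 97 7a 7c 58 15 80

First, c1 ⊕ c2 = (M1 ⊕ K) ⊕ (M2 ⊕ K) = M1 ⊕ M2, so the key drops out. Then M2 = (M1 ⊕ M2) ⊕ M1 over the first 10 bytes.
byte 0: (10 ^ e3) ^ 6c = f3 ^ 6c = 9f
byte 1: (d0 ^ a5) ^ 61 = 75 ^ 61 = 14
byte 2: (cc ^ df) ^ 75 = 13 ^ 75 = 66
byte 3: (60 ^ 31) ^ 6e = 51 ^ 6e = 3f
byte 4: (52 ^ a6) ^ 63 = f4 ^ 63 = 97
byte 5: (1f ^ 0d) ^ 68 = 12 ^ 68 = 7a
byte 6: (f1 ^ ad) ^ 20 = 5c ^ 20 = 7c
byte 7: (29 ^ 05) ^ 74 = 2c ^ 74 = 58
byte 8: (8c ^ f1) ^ 68 = 7d ^ 68 = 15
byte 9: (d6 ^ 33) ^ 65 = e5 ^ 65 = 80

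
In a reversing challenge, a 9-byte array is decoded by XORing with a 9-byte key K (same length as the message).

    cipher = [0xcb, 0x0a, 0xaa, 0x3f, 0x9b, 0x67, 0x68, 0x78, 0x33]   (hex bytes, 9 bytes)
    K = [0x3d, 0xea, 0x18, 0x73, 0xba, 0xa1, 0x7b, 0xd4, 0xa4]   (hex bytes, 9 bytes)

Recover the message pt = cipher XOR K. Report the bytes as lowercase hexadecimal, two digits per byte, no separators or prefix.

byte 0: cb XOR 3d = f6
byte 1: 0a XOR ea = e0
byte 2: aa XOR 18 = b2
byte 3: 3f XOR 73 = 4c
byte 4: 9b XOR ba = 21
byte 5: 67 XOR a1 = c6
byte 6: 68 XOR 7b = 13
byte 7: 78 XOR d4 = ac
byte 8: 33 XOR a4 = 97

f6e0b24c21c613ac97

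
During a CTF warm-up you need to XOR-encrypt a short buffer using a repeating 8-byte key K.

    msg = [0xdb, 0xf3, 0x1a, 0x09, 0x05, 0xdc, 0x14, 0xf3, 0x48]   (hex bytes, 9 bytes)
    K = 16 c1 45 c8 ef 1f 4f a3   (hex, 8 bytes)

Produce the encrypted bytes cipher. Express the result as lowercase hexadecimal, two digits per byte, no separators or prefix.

cd325fc1eac35b505e

The 8-byte key repeats, so the effective keystream is 16 c1 45 c8 ef 1f 4f a3 16.
byte 0: 11011011 ^ 00010110 = 11001101
byte 1: 11110011 ^ 11000001 = 00110010
byte 2: 00011010 ^ 01000101 = 01011111
byte 3: 00001001 ^ 11001000 = 11000001
byte 4: 00000101 ^ 11101111 = 11101010
byte 5: 11011100 ^ 00011111 = 11000011
byte 6: 00010100 ^ 01001111 = 01011011
byte 7: 11110011 ^ 10100011 = 01010000
byte 8: 01001000 ^ 00010110 = 01011110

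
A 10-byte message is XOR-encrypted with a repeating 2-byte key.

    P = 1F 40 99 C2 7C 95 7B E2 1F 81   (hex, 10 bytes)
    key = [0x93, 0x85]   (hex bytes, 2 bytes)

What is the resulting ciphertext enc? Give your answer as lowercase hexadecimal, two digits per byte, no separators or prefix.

The 2-byte key repeats, so the effective keystream is 93 85 93 85 93 85 93 85 93 85.
byte 0: 1f ⊕ 93 = 8c
byte 1: 40 ⊕ 85 = c5
byte 2: 99 ⊕ 93 = 0a
byte 3: c2 ⊕ 85 = 47
byte 4: 7c ⊕ 93 = ef
byte 5: 95 ⊕ 85 = 10
byte 6: 7b ⊕ 93 = e8
byte 7: e2 ⊕ 85 = 67
byte 8: 1f ⊕ 93 = 8c
byte 9: 81 ⊕ 85 = 04

8cc50a47ef10e8678c04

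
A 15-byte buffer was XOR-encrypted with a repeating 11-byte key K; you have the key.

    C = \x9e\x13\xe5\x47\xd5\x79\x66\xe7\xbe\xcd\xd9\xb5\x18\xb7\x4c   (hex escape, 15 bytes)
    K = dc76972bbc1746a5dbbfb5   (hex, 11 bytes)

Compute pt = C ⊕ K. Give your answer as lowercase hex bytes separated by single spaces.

The 11-byte key repeats, so the effective keystream is dc 76 97 2b bc 17 46 a5 db bf b5 dc 76 97 2b.
byte 0: 9e xor dc = 42
byte 1: 13 xor 76 = 65
byte 2: e5 xor 97 = 72
byte 3: 47 xor 2b = 6c
byte 4: d5 xor bc = 69
byte 5: 79 xor 17 = 6e
byte 6: 66 xor 46 = 20
byte 7: e7 xor a5 = 42
byte 8: be xor db = 65
byte 9: cd xor bf = 72
byte 10: d9 xor b5 = 6c
byte 11: b5 xor dc = 69
byte 12: 18 xor 76 = 6e
byte 13: b7 xor 97 = 20
byte 14: 4c xor 2b = 67

42 65 72 6c 69 6e 20 42 65 72 6c 69 6e 20 67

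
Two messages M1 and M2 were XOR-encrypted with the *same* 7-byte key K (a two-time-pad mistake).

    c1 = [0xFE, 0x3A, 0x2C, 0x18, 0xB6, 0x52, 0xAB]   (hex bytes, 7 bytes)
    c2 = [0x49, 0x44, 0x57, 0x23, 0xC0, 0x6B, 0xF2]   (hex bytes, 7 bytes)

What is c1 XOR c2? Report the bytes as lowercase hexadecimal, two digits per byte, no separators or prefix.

b77e7b3b763959

c1 ⊕ c2 = (M1 ⊕ K) ⊕ (M2 ⊕ K) = M1 ⊕ M2 — the shared key cancels under XOR.
254 xor  73 = 183
 58 xor  68 = 126
 44 xor  87 = 123
 24 xor  35 =  59
182 xor 192 = 118
 82 xor 107 =  57
171 xor 242 =  89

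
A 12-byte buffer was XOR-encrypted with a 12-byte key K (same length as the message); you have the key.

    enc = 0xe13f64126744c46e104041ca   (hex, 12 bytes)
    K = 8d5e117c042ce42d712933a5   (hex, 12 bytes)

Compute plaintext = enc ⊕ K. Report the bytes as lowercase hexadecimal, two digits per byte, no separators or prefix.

6c61756e636820436169726f

XOR is its own inverse, so applying the key byte-wise gives the result directly.
byte 0: e1 XOR 8d = 6c
byte 1: 3f XOR 5e = 61
byte 2: 64 XOR 11 = 75
byte 3: 12 XOR 7c = 6e
byte 4: 67 XOR 04 = 63
byte 5: 44 XOR 2c = 68
byte 6: c4 XOR e4 = 20
byte 7: 6e XOR 2d = 43
byte 8: 10 XOR 71 = 61
byte 9: 40 XOR 29 = 69
byte 10: 41 XOR 33 = 72
byte 11: ca XOR a5 = 6f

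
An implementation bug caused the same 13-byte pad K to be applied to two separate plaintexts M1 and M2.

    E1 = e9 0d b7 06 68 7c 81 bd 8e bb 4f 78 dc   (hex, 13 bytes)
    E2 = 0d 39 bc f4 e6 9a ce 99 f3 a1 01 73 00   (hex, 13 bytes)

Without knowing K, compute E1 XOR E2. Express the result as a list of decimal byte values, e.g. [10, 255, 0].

E1 ⊕ E2 = (M1 ⊕ K) ⊕ (M2 ⊕ K) = M1 ⊕ M2 — the shared key cancels under XOR.
e9 ⊕ 0d = e4
0d ⊕ 39 = 34
b7 ⊕ bc = 0b
06 ⊕ f4 = f2
68 ⊕ e6 = 8e
7c ⊕ 9a = e6
81 ⊕ ce = 4f
bd ⊕ 99 = 24
8e ⊕ f3 = 7d
bb ⊕ a1 = 1a
4f ⊕ 01 = 4e
78 ⊕ 73 = 0b
dc ⊕ 00 = dc

[228, 52, 11, 242, 142, 230, 79, 36, 125, 26, 78, 11, 220]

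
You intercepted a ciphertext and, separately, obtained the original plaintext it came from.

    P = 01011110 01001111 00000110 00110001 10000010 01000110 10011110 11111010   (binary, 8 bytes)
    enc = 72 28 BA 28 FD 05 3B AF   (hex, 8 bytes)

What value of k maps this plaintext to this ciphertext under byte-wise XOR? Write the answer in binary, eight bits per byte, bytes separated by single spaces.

Since enc = P ⊕ k, XORing both sides with P gives k = P ⊕ enc.
byte 0: 5e xor 72 = 2c
byte 1: 4f xor 28 = 67
byte 2: 06 xor ba = bc
byte 3: 31 xor 28 = 19
byte 4: 82 xor fd = 7f
byte 5: 46 xor 05 = 43
byte 6: 9e xor 3b = a5
byte 7: fa xor af = 55

00101100 01100111 10111100 00011001 01111111 01000011 10100101 01010101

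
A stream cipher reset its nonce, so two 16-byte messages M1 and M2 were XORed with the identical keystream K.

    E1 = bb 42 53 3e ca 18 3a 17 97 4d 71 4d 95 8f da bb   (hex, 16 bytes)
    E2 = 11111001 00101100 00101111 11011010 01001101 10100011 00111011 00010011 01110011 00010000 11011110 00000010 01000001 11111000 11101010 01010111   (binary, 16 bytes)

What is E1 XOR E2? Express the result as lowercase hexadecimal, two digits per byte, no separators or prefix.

E1 ⊕ E2 = (M1 ⊕ K) ⊕ (M2 ⊕ K) = M1 ⊕ M2 — the shared key cancels under XOR.
byte 0: 10111011 ^ 11111001 = 01000010
byte 1: 01000010 ^ 00101100 = 01101110
byte 2: 01010011 ^ 00101111 = 01111100
byte 3: 00111110 ^ 11011010 = 11100100
byte 4: 11001010 ^ 01001101 = 10000111
byte 5: 00011000 ^ 10100011 = 10111011
byte 6: 00111010 ^ 00111011 = 00000001
byte 7: 00010111 ^ 00010011 = 00000100
byte 8: 10010111 ^ 01110011 = 11100100
byte 9: 01001101 ^ 00010000 = 01011101
byte 10: 01110001 ^ 11011110 = 10101111
byte 11: 01001101 ^ 00000010 = 01001111
byte 12: 10010101 ^ 01000001 = 11010100
byte 13: 10001111 ^ 11111000 = 01110111
byte 14: 11011010 ^ 11101010 = 00110000
byte 15: 10111011 ^ 01010111 = 11101100

426e7ce487bb0104e45daf4fd47730ec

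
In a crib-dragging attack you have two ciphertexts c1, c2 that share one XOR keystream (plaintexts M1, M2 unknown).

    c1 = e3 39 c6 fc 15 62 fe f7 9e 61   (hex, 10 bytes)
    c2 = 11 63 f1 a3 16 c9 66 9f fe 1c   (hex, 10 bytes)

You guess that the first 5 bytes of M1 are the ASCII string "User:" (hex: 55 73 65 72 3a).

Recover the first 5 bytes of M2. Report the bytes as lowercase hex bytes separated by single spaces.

a7 29 52 2d 39

First, c1 ⊕ c2 = (M1 ⊕ K) ⊕ (M2 ⊕ K) = M1 ⊕ M2, so the key drops out. Then M2 = (M1 ⊕ M2) ⊕ M1 over the first 5 bytes.
byte 0: (e3 XOR 11) XOR 55 = f2 XOR 55 = a7
byte 1: (39 XOR 63) XOR 73 = 5a XOR 73 = 29
byte 2: (c6 XOR f1) XOR 65 = 37 XOR 65 = 52
byte 3: (fc XOR a3) XOR 72 = 5f XOR 72 = 2d
byte 4: (15 XOR 16) XOR 3a = 03 XOR 3a = 39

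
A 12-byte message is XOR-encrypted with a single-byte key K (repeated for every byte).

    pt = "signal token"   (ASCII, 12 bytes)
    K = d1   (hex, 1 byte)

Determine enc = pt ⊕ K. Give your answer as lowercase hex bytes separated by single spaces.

a2 b8 b6 bf b0 bd f1 a5 be ba b4 bf

The 1-byte key repeats, so the effective keystream is d1 d1 d1 d1 d1 d1 d1 d1 d1 d1 d1 d1.
byte 0: 73 XOR d1 = a2
byte 1: 69 XOR d1 = b8
byte 2: 67 XOR d1 = b6
byte 3: 6e XOR d1 = bf
byte 4: 61 XOR d1 = b0
byte 5: 6c XOR d1 = bd
byte 6: 20 XOR d1 = f1
byte 7: 74 XOR d1 = a5
byte 8: 6f XOR d1 = be
byte 9: 6b XOR d1 = ba
byte 10: 65 XOR d1 = b4
byte 11: 6e XOR d1 = bf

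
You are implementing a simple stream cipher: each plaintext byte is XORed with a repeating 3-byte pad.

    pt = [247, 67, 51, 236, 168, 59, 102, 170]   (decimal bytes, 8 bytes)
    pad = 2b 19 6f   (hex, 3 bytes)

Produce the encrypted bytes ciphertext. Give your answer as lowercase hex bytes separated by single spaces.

dc 5a 5c c7 b1 54 4d b3

The 3-byte key repeats, so the effective keystream is 2b 19 6f 2b 19 6f 2b 19.
byte 0: f7 ⊕ 2b = dc
byte 1: 43 ⊕ 19 = 5a
byte 2: 33 ⊕ 6f = 5c
byte 3: ec ⊕ 2b = c7
byte 4: a8 ⊕ 19 = b1
byte 5: 3b ⊕ 6f = 54
byte 6: 66 ⊕ 2b = 4d
byte 7: aa ⊕ 19 = b3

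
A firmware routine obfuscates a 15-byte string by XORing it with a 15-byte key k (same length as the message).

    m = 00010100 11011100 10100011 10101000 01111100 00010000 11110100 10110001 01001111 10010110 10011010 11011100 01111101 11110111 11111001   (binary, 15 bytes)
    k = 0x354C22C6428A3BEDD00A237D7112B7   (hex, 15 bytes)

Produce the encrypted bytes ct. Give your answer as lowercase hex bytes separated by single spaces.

21 90 81 6e 3e 9a cf 5c 9f 9c b9 a1 0c e5 4e

XOR is its own inverse, so applying the key byte-wise gives the result directly.
14 XOR 35 = 21
dc XOR 4c = 90
a3 XOR 22 = 81
a8 XOR c6 = 6e
7c XOR 42 = 3e
10 XOR 8a = 9a
f4 XOR 3b = cf
b1 XOR ed = 5c
4f XOR d0 = 9f
96 XOR 0a = 9c
9a XOR 23 = b9
dc XOR 7d = a1
7d XOR 71 = 0c
f7 XOR 12 = e5
f9 XOR b7 = 4e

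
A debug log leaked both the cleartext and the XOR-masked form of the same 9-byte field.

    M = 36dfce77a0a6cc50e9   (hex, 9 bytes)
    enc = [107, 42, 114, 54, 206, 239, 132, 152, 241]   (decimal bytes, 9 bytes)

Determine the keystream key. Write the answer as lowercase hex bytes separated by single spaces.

5d f5 bc 41 6e 49 48 c8 18

Since enc = M ⊕ key, XORing both sides with M gives key = M ⊕ enc.
36 ⊕ 6b = 5d
df ⊕ 2a = f5
ce ⊕ 72 = bc
77 ⊕ 36 = 41
a0 ⊕ ce = 6e
a6 ⊕ ef = 49
cc ⊕ 84 = 48
50 ⊕ 98 = c8
e9 ⊕ f1 = 18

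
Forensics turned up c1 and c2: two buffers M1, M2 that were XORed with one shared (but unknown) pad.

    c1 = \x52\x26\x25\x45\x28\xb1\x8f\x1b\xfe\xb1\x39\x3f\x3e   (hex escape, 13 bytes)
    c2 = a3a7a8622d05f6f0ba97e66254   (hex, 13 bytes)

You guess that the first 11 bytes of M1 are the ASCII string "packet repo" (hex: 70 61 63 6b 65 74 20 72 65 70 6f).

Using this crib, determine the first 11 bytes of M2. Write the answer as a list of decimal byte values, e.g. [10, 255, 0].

First, c1 ⊕ c2 = (M1 ⊕ K) ⊕ (M2 ⊕ K) = M1 ⊕ M2, so the key drops out. Then M2 = (M1 ⊕ M2) ⊕ M1 over the first 11 bytes.
byte 0: (52 XOR a3) XOR 70 = f1 XOR 70 = 81
byte 1: (26 XOR a7) XOR 61 = 81 XOR 61 = e0
byte 2: (25 XOR a8) XOR 63 = 8d XOR 63 = ee
byte 3: (45 XOR 62) XOR 6b = 27 XOR 6b = 4c
byte 4: (28 XOR 2d) XOR 65 = 05 XOR 65 = 60
byte 5: (b1 XOR 05) XOR 74 = b4 XOR 74 = c0
byte 6: (8f XOR f6) XOR 20 = 79 XOR 20 = 59
byte 7: (1b XOR f0) XOR 72 = eb XOR 72 = 99
byte 8: (fe XOR ba) XOR 65 = 44 XOR 65 = 21
byte 9: (b1 XOR 97) XOR 70 = 26 XOR 70 = 56
byte 10: (39 XOR e6) XOR 6f = df XOR 6f = b0

[129, 224, 238, 76, 96, 192, 89, 153, 33, 86, 176]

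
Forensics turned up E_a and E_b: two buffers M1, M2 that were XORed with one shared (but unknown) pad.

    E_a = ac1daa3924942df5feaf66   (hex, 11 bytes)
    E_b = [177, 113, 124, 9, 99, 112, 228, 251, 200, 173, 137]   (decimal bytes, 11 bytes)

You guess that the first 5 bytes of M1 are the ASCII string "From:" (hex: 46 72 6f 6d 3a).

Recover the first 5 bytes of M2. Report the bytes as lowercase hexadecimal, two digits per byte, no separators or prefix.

5b1eb95d7d

First, E_a ⊕ E_b = (M1 ⊕ K) ⊕ (M2 ⊕ K) = M1 ⊕ M2, so the key drops out. Then M2 = (M1 ⊕ M2) ⊕ M1 over the first 5 bytes.
byte 0: (ac ⊕ b1) ⊕ 46 = 1d ⊕ 46 = 5b
byte 1: (1d ⊕ 71) ⊕ 72 = 6c ⊕ 72 = 1e
byte 2: (aa ⊕ 7c) ⊕ 6f = d6 ⊕ 6f = b9
byte 3: (39 ⊕ 09) ⊕ 6d = 30 ⊕ 6d = 5d
byte 4: (24 ⊕ 63) ⊕ 3a = 47 ⊕ 3a = 7d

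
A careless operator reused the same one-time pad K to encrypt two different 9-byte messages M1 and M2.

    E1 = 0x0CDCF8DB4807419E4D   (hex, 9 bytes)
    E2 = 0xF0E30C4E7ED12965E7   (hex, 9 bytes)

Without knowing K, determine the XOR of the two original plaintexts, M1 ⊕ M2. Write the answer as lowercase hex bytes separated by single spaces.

E1 ⊕ E2 = (M1 ⊕ K) ⊕ (M2 ⊕ K) = M1 ⊕ M2 — the shared key cancels under XOR.
0c xor f0 = fc
dc xor e3 = 3f
f8 xor 0c = f4
db xor 4e = 95
48 xor 7e = 36
07 xor d1 = d6
41 xor 29 = 68
9e xor 65 = fb
4d xor e7 = aa

fc 3f f4 95 36 d6 68 fb aa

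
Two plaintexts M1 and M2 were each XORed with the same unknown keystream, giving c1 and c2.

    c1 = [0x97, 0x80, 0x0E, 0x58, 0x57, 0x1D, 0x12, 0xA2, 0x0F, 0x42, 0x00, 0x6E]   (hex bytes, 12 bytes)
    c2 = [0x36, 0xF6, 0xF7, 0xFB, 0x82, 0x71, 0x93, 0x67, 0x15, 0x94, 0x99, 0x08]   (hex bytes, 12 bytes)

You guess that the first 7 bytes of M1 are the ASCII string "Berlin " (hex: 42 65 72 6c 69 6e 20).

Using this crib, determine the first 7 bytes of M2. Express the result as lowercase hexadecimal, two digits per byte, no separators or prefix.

e3138bcfbc02a1

First, c1 ⊕ c2 = (M1 ⊕ K) ⊕ (M2 ⊕ K) = M1 ⊕ M2, so the key drops out. Then M2 = (M1 ⊕ M2) ⊕ M1 over the first 7 bytes.
byte 0: (97 ^ 36) ^ 42 = a1 ^ 42 = e3
byte 1: (80 ^ f6) ^ 65 = 76 ^ 65 = 13
byte 2: (0e ^ f7) ^ 72 = f9 ^ 72 = 8b
byte 3: (58 ^ fb) ^ 6c = a3 ^ 6c = cf
byte 4: (57 ^ 82) ^ 69 = d5 ^ 69 = bc
byte 5: (1d ^ 71) ^ 6e = 6c ^ 6e = 02
byte 6: (12 ^ 93) ^ 20 = 81 ^ 20 = a1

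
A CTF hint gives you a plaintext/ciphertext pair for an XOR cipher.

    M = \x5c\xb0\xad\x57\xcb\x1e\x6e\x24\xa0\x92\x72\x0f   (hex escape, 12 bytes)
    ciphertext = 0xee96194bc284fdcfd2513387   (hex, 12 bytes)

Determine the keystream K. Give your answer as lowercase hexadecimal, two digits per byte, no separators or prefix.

b226b41c099a93eb72c34188

Since ciphertext = M ⊕ K, XORing both sides with M gives K = M ⊕ ciphertext.
5c ⊕ ee = b2
b0 ⊕ 96 = 26
ad ⊕ 19 = b4
57 ⊕ 4b = 1c
cb ⊕ c2 = 09
1e ⊕ 84 = 9a
6e ⊕ fd = 93
24 ⊕ cf = eb
a0 ⊕ d2 = 72
92 ⊕ 51 = c3
72 ⊕ 33 = 41
0f ⊕ 87 = 88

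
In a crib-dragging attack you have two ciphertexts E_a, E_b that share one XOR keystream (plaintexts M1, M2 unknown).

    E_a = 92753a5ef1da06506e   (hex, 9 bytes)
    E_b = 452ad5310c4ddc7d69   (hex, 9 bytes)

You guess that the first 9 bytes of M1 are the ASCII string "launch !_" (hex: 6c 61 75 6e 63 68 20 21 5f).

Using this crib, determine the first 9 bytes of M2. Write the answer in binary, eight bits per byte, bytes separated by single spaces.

First, E_a ⊕ E_b = (M1 ⊕ K) ⊕ (M2 ⊕ K) = M1 ⊕ M2, so the key drops out. Then M2 = (M1 ⊕ M2) ⊕ M1 over the first 9 bytes.
byte 0: (92 ⊕ 45) ⊕ 6c = d7 ⊕ 6c = bb
byte 1: (75 ⊕ 2a) ⊕ 61 = 5f ⊕ 61 = 3e
byte 2: (3a ⊕ d5) ⊕ 75 = ef ⊕ 75 = 9a
byte 3: (5e ⊕ 31) ⊕ 6e = 6f ⊕ 6e = 01
byte 4: (f1 ⊕ 0c) ⊕ 63 = fd ⊕ 63 = 9e
byte 5: (da ⊕ 4d) ⊕ 68 = 97 ⊕ 68 = ff
byte 6: (06 ⊕ dc) ⊕ 20 = da ⊕ 20 = fa
byte 7: (50 ⊕ 7d) ⊕ 21 = 2d ⊕ 21 = 0c
byte 8: (6e ⊕ 69) ⊕ 5f = 07 ⊕ 5f = 58

10111011 00111110 10011010 00000001 10011110 11111111 11111010 00001100 01011000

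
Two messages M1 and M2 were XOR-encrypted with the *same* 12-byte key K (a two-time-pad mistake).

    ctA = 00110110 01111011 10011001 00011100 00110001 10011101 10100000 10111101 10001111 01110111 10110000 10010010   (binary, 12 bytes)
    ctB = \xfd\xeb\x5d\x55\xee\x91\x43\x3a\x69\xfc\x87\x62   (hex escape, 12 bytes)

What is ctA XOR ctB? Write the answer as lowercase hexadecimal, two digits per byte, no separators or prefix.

cb90c449df0ce387e68b37f0

ctA ⊕ ctB = (M1 ⊕ K) ⊕ (M2 ⊕ K) = M1 ⊕ M2 — the shared key cancels under XOR.
36 XOR fd = cb
7b XOR eb = 90
99 XOR 5d = c4
1c XOR 55 = 49
31 XOR ee = df
9d XOR 91 = 0c
a0 XOR 43 = e3
bd XOR 3a = 87
8f XOR 69 = e6
77 XOR fc = 8b
b0 XOR 87 = 37
92 XOR 62 = f0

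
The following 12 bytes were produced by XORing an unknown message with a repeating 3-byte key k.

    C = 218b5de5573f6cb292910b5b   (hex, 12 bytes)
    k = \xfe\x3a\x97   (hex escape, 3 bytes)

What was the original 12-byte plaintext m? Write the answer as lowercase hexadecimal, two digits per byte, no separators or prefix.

dfb1ca1b6da89288056f31cc

The 3-byte key repeats, so the effective keystream is fe 3a 97 fe 3a 97 fe 3a 97 fe 3a 97.
byte 0: 21 ⊕ fe = df
byte 1: 8b ⊕ 3a = b1
byte 2: 5d ⊕ 97 = ca
byte 3: e5 ⊕ fe = 1b
byte 4: 57 ⊕ 3a = 6d
byte 5: 3f ⊕ 97 = a8
byte 6: 6c ⊕ fe = 92
byte 7: b2 ⊕ 3a = 88
byte 8: 92 ⊕ 97 = 05
byte 9: 91 ⊕ fe = 6f
byte 10: 0b ⊕ 3a = 31
byte 11: 5b ⊕ 97 = cc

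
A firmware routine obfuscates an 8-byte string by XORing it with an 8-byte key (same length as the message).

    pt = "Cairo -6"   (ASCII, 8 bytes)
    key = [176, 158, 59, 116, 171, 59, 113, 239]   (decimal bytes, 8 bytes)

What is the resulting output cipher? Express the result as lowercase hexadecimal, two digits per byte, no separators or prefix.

f3ff5206c41b5cd9

43 XOR b0 = f3
61 XOR 9e = ff
69 XOR 3b = 52
72 XOR 74 = 06
6f XOR ab = c4
20 XOR 3b = 1b
2d XOR 71 = 5c
36 XOR ef = d9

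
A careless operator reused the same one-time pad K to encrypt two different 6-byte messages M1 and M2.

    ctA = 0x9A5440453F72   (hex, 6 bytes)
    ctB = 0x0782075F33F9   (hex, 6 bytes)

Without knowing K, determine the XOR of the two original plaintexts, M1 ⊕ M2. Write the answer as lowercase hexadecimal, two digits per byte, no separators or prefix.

ctA ⊕ ctB = (M1 ⊕ K) ⊕ (M2 ⊕ K) = M1 ⊕ M2 — the shared key cancels under XOR.
10011010 xor 00000111 = 10011101
01010100 xor 10000010 = 11010110
01000000 xor 00000111 = 01000111
01000101 xor 01011111 = 00011010
00111111 xor 00110011 = 00001100
01110010 xor 11111001 = 10001011

9dd6471a0c8b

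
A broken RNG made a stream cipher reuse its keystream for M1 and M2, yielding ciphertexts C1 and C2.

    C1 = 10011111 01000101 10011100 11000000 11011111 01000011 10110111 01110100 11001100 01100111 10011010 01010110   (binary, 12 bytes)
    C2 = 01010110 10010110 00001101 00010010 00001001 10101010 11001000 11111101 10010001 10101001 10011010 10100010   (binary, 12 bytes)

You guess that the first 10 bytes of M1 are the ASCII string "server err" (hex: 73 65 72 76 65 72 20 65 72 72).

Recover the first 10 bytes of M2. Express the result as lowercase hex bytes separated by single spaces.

First, C1 ⊕ C2 = (M1 ⊕ K) ⊕ (M2 ⊕ K) = M1 ⊕ M2, so the key drops out. Then M2 = (M1 ⊕ M2) ⊕ M1 over the first 10 bytes.
byte 0: (9f ^ 56) ^ 73 = c9 ^ 73 = ba
byte 1: (45 ^ 96) ^ 65 = d3 ^ 65 = b6
byte 2: (9c ^ 0d) ^ 72 = 91 ^ 72 = e3
byte 3: (c0 ^ 12) ^ 76 = d2 ^ 76 = a4
byte 4: (df ^ 09) ^ 65 = d6 ^ 65 = b3
byte 5: (43 ^ aa) ^ 72 = e9 ^ 72 = 9b
byte 6: (b7 ^ c8) ^ 20 = 7f ^ 20 = 5f
byte 7: (74 ^ fd) ^ 65 = 89 ^ 65 = ec
byte 8: (cc ^ 91) ^ 72 = 5d ^ 72 = 2f
byte 9: (67 ^ a9) ^ 72 = ce ^ 72 = bc

ba b6 e3 a4 b3 9b 5f ec 2f bc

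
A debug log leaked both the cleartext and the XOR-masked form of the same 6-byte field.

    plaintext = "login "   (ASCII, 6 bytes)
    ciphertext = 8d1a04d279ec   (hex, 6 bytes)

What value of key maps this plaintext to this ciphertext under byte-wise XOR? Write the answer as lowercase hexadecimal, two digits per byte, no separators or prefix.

e17563bb17cc

Since ciphertext = plaintext ⊕ key, XORing both sides with plaintext gives key = plaintext ⊕ ciphertext.
108 ⊕ 141 = 225
111 ⊕  26 = 117
103 ⊕   4 =  99
105 ⊕ 210 = 187
110 ⊕ 121 =  23
 32 ⊕ 236 = 204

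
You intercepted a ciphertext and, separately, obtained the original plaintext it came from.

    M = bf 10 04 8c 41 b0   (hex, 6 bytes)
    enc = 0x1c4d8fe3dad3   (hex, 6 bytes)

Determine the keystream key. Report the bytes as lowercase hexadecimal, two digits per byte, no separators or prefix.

a35d8b6f9b63

Since enc = M ⊕ key, XORing both sides with M gives key = M ⊕ enc.
bf xor 1c = a3
10 xor 4d = 5d
04 xor 8f = 8b
8c xor e3 = 6f
41 xor da = 9b
b0 xor d3 = 63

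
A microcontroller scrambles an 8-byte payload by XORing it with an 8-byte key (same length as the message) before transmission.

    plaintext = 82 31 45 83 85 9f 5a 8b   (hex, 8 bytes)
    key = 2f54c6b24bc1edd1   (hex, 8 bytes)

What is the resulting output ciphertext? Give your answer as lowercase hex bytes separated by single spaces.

82 xor 2f = ad
31 xor 54 = 65
45 xor c6 = 83
83 xor b2 = 31
85 xor 4b = ce
9f xor c1 = 5e
5a xor ed = b7
8b xor d1 = 5a

ad 65 83 31 ce 5e b7 5a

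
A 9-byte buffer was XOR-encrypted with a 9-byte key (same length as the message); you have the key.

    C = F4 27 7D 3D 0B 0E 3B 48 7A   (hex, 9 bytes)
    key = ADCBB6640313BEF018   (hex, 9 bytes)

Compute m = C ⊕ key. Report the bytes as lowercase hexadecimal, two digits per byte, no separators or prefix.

XOR is its own inverse, so applying the key byte-wise gives the result directly.
11110100 XOR 10101101 = 01011001
00100111 XOR 11001011 = 11101100
01111101 XOR 10110110 = 11001011
00111101 XOR 01100100 = 01011001
00001011 XOR 00000011 = 00001000
00001110 XOR 00010011 = 00011101
00111011 XOR 10111110 = 10000101
01001000 XOR 11110000 = 10111000
01111010 XOR 00011000 = 01100010

59eccb59081d85b862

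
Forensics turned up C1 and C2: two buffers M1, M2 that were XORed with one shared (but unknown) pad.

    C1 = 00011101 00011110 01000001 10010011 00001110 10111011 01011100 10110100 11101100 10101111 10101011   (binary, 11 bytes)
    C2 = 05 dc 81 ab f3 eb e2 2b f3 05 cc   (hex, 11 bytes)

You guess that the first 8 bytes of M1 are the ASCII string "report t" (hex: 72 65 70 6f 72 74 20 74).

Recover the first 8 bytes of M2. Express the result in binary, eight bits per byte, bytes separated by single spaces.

First, C1 ⊕ C2 = (M1 ⊕ K) ⊕ (M2 ⊕ K) = M1 ⊕ M2, so the key drops out. Then M2 = (M1 ⊕ M2) ⊕ M1 over the first 8 bytes.
byte 0: (1d ^ 05) ^ 72 = 18 ^ 72 = 6a
byte 1: (1e ^ dc) ^ 65 = c2 ^ 65 = a7
byte 2: (41 ^ 81) ^ 70 = c0 ^ 70 = b0
byte 3: (93 ^ ab) ^ 6f = 38 ^ 6f = 57
byte 4: (0e ^ f3) ^ 72 = fd ^ 72 = 8f
byte 5: (bb ^ eb) ^ 74 = 50 ^ 74 = 24
byte 6: (5c ^ e2) ^ 20 = be ^ 20 = 9e
byte 7: (b4 ^ 2b) ^ 74 = 9f ^ 74 = eb

01101010 10100111 10110000 01010111 10001111 00100100 10011110 11101011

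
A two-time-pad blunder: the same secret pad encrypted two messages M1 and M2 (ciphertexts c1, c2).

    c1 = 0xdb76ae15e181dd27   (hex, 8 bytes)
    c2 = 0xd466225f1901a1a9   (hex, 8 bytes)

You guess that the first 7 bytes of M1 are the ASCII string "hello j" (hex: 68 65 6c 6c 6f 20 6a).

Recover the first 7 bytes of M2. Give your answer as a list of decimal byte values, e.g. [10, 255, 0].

First, c1 ⊕ c2 = (M1 ⊕ K) ⊕ (M2 ⊕ K) = M1 ⊕ M2, so the key drops out. Then M2 = (M1 ⊕ M2) ⊕ M1 over the first 7 bytes.
byte 0: (db XOR d4) XOR 68 = 0f XOR 68 = 67
byte 1: (76 XOR 66) XOR 65 = 10 XOR 65 = 75
byte 2: (ae XOR 22) XOR 6c = 8c XOR 6c = e0
byte 3: (15 XOR 5f) XOR 6c = 4a XOR 6c = 26
byte 4: (e1 XOR 19) XOR 6f = f8 XOR 6f = 97
byte 5: (81 XOR 01) XOR 20 = 80 XOR 20 = a0
byte 6: (dd XOR a1) XOR 6a = 7c XOR 6a = 16

[103, 117, 224, 38, 151, 160, 22]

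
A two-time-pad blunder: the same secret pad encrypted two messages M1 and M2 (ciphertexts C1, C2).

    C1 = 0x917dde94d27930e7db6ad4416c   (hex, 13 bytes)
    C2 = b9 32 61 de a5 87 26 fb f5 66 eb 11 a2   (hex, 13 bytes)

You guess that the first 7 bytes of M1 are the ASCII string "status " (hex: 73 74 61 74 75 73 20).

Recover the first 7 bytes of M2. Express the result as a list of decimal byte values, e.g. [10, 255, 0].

First, C1 ⊕ C2 = (M1 ⊕ K) ⊕ (M2 ⊕ K) = M1 ⊕ M2, so the key drops out. Then M2 = (M1 ⊕ M2) ⊕ M1 over the first 7 bytes.
byte 0: (91 ⊕ b9) ⊕ 73 = 28 ⊕ 73 = 5b
byte 1: (7d ⊕ 32) ⊕ 74 = 4f ⊕ 74 = 3b
byte 2: (de ⊕ 61) ⊕ 61 = bf ⊕ 61 = de
byte 3: (94 ⊕ de) ⊕ 74 = 4a ⊕ 74 = 3e
byte 4: (d2 ⊕ a5) ⊕ 75 = 77 ⊕ 75 = 02
byte 5: (79 ⊕ 87) ⊕ 73 = fe ⊕ 73 = 8d
byte 6: (30 ⊕ 26) ⊕ 20 = 16 ⊕ 20 = 36

[91, 59, 222, 62, 2, 141, 54]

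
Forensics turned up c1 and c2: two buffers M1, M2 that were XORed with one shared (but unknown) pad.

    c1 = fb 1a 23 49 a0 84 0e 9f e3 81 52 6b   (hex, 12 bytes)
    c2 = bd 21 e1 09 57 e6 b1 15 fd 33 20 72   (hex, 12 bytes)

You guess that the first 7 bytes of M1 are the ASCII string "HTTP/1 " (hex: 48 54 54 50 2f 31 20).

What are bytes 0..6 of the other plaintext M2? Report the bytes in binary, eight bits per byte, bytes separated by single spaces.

First, c1 ⊕ c2 = (M1 ⊕ K) ⊕ (M2 ⊕ K) = M1 ⊕ M2, so the key drops out. Then M2 = (M1 ⊕ M2) ⊕ M1 over the first 7 bytes.
byte 0: (fb XOR bd) XOR 48 = 46 XOR 48 = 0e
byte 1: (1a XOR 21) XOR 54 = 3b XOR 54 = 6f
byte 2: (23 XOR e1) XOR 54 = c2 XOR 54 = 96
byte 3: (49 XOR 09) XOR 50 = 40 XOR 50 = 10
byte 4: (a0 XOR 57) XOR 2f = f7 XOR 2f = d8
byte 5: (84 XOR e6) XOR 31 = 62 XOR 31 = 53
byte 6: (0e XOR b1) XOR 20 = bf XOR 20 = 9f

00001110 01101111 10010110 00010000 11011000 01010011 10011111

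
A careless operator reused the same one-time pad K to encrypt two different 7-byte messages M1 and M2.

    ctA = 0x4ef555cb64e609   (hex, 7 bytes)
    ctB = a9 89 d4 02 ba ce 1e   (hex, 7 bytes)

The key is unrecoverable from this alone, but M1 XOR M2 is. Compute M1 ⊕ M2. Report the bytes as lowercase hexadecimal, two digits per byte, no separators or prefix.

e77c81c9de2817

ctA ⊕ ctB = (M1 ⊕ K) ⊕ (M2 ⊕ K) = M1 ⊕ M2 — the shared key cancels under XOR.
4e XOR a9 = e7
f5 XOR 89 = 7c
55 XOR d4 = 81
cb XOR 02 = c9
64 XOR ba = de
e6 XOR ce = 28
09 XOR 1e = 17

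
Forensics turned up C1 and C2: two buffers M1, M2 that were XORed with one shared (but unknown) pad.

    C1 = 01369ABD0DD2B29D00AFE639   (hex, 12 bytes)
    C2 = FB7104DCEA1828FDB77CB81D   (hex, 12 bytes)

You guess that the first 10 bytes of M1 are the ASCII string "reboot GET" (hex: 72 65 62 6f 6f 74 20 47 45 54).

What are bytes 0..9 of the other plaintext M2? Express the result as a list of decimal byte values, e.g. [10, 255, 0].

First, C1 ⊕ C2 = (M1 ⊕ K) ⊕ (M2 ⊕ K) = M1 ⊕ M2, so the key drops out. Then M2 = (M1 ⊕ M2) ⊕ M1 over the first 10 bytes.
byte 0: (01 ⊕ fb) ⊕ 72 = fa ⊕ 72 = 88
byte 1: (36 ⊕ 71) ⊕ 65 = 47 ⊕ 65 = 22
byte 2: (9a ⊕ 04) ⊕ 62 = 9e ⊕ 62 = fc
byte 3: (bd ⊕ dc) ⊕ 6f = 61 ⊕ 6f = 0e
byte 4: (0d ⊕ ea) ⊕ 6f = e7 ⊕ 6f = 88
byte 5: (d2 ⊕ 18) ⊕ 74 = ca ⊕ 74 = be
byte 6: (b2 ⊕ 28) ⊕ 20 = 9a ⊕ 20 = ba
byte 7: (9d ⊕ fd) ⊕ 47 = 60 ⊕ 47 = 27
byte 8: (00 ⊕ b7) ⊕ 45 = b7 ⊕ 45 = f2
byte 9: (af ⊕ 7c) ⊕ 54 = d3 ⊕ 54 = 87

[136, 34, 252, 14, 136, 190, 186, 39, 242, 135]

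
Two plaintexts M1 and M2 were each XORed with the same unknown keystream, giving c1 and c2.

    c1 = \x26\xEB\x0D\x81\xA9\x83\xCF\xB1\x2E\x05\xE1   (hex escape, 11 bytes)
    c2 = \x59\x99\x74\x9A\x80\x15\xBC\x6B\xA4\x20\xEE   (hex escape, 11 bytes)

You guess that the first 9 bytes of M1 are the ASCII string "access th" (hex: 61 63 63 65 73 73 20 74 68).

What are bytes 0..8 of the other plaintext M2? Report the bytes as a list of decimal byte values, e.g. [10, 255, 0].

[30, 17, 26, 126, 90, 229, 83, 174, 226]

First, c1 ⊕ c2 = (M1 ⊕ K) ⊕ (M2 ⊕ K) = M1 ⊕ M2, so the key drops out. Then M2 = (M1 ⊕ M2) ⊕ M1 over the first 9 bytes.
byte 0: (26 ^ 59) ^ 61 = 7f ^ 61 = 1e
byte 1: (eb ^ 99) ^ 63 = 72 ^ 63 = 11
byte 2: (0d ^ 74) ^ 63 = 79 ^ 63 = 1a
byte 3: (81 ^ 9a) ^ 65 = 1b ^ 65 = 7e
byte 4: (a9 ^ 80) ^ 73 = 29 ^ 73 = 5a
byte 5: (83 ^ 15) ^ 73 = 96 ^ 73 = e5
byte 6: (cf ^ bc) ^ 20 = 73 ^ 20 = 53
byte 7: (b1 ^ 6b) ^ 74 = da ^ 74 = ae
byte 8: (2e ^ a4) ^ 68 = 8a ^ 68 = e2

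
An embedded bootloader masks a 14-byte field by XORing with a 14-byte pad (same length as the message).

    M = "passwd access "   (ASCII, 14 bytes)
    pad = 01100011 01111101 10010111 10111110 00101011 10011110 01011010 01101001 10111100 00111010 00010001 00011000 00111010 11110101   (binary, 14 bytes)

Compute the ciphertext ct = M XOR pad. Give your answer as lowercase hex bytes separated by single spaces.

13 1c e4 cd 5c fa 7a 08 df 59 74 6b 49 d5

70 ⊕ 63 = 13
61 ⊕ 7d = 1c
73 ⊕ 97 = e4
73 ⊕ be = cd
77 ⊕ 2b = 5c
64 ⊕ 9e = fa
20 ⊕ 5a = 7a
61 ⊕ 69 = 08
63 ⊕ bc = df
63 ⊕ 3a = 59
65 ⊕ 11 = 74
73 ⊕ 18 = 6b
73 ⊕ 3a = 49
20 ⊕ f5 = d5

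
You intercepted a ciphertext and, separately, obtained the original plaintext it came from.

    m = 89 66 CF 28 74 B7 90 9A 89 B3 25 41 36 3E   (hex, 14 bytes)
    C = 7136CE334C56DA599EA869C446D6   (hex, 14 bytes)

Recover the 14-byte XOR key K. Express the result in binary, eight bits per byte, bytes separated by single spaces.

Since C = m ⊕ K, XORing both sides with m gives K = m ⊕ C.
byte 0: 10001001 ⊕ 01110001 = 11111000
byte 1: 01100110 ⊕ 00110110 = 01010000
byte 2: 11001111 ⊕ 11001110 = 00000001
byte 3: 00101000 ⊕ 00110011 = 00011011
byte 4: 01110100 ⊕ 01001100 = 00111000
byte 5: 10110111 ⊕ 01010110 = 11100001
byte 6: 10010000 ⊕ 11011010 = 01001010
byte 7: 10011010 ⊕ 01011001 = 11000011
byte 8: 10001001 ⊕ 10011110 = 00010111
byte 9: 10110011 ⊕ 10101000 = 00011011
byte 10: 00100101 ⊕ 01101001 = 01001100
byte 11: 01000001 ⊕ 11000100 = 10000101
byte 12: 00110110 ⊕ 01000110 = 01110000
byte 13: 00111110 ⊕ 11010110 = 11101000

11111000 01010000 00000001 00011011 00111000 11100001 01001010 11000011 00010111 00011011 01001100 10000101 01110000 11101000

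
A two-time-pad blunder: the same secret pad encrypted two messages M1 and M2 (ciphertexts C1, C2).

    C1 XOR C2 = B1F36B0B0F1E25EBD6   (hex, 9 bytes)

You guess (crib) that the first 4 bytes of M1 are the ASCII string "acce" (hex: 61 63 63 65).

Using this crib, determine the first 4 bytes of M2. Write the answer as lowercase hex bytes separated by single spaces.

d0 90 08 6e

Since C1 ⊕ C2 = M1 ⊕ M2, XORing with the guessed M1 bytes yields the corresponding M2 bytes: M2 = (C1 ⊕ C2) ⊕ M1.
byte 0: b1 ^ 61 = d0
byte 1: f3 ^ 63 = 90
byte 2: 6b ^ 63 = 08
byte 3: 0b ^ 65 = 6e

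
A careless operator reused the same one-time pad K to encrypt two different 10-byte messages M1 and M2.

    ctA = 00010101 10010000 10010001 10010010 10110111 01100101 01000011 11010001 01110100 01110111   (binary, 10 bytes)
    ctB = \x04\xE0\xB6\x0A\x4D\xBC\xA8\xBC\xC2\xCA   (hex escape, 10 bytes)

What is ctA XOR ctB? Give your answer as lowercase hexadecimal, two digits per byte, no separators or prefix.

ctA ⊕ ctB = (M1 ⊕ K) ⊕ (M2 ⊕ K) = M1 ⊕ M2 — the shared key cancels under XOR.
00010101 XOR 00000100 = 00010001
10010000 XOR 11100000 = 01110000
10010001 XOR 10110110 = 00100111
10010010 XOR 00001010 = 10011000
10110111 XOR 01001101 = 11111010
01100101 XOR 10111100 = 11011001
01000011 XOR 10101000 = 11101011
11010001 XOR 10111100 = 01101101
01110100 XOR 11000010 = 10110110
01110111 XOR 11001010 = 10111101

11702798fad9eb6db6bd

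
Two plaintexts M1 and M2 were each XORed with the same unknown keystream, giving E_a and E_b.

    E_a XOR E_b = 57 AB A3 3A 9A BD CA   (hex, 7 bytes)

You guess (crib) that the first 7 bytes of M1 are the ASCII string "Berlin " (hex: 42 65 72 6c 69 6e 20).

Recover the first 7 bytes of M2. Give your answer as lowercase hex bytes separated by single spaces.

Since E_a ⊕ E_b = M1 ⊕ M2, XORing with the guessed M1 bytes yields the corresponding M2 bytes: M2 = (E_a ⊕ E_b) ⊕ M1.
01010111 ^ 01000010 = 00010101
10101011 ^ 01100101 = 11001110
10100011 ^ 01110010 = 11010001
00111010 ^ 01101100 = 01010110
10011010 ^ 01101001 = 11110011
10111101 ^ 01101110 = 11010011
11001010 ^ 00100000 = 11101010

15 ce d1 56 f3 d3 ea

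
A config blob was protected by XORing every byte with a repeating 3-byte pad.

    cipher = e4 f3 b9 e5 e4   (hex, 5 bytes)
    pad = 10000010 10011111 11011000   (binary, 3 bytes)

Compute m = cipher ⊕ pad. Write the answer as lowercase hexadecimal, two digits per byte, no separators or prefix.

666c61677b

The 3-byte key repeats, so the effective keystream is 82 9f d8 82 9f.
byte 0: 228 XOR 130 = 102
byte 1: 243 XOR 159 = 108
byte 2: 185 XOR 216 =  97
byte 3: 229 XOR 130 = 103
byte 4: 228 XOR 159 = 123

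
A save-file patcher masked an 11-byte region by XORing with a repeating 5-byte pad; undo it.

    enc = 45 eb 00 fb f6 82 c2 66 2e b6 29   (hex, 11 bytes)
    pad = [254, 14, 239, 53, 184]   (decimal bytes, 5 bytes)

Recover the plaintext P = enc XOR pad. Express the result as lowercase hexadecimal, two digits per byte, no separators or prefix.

bbe5efce4e7ccc891b0ed7

The 5-byte key repeats, so the effective keystream is fe 0e ef 35 b8 fe 0e ef 35 b8 fe.
byte 0: 01000101 XOR 11111110 = 10111011
byte 1: 11101011 XOR 00001110 = 11100101
byte 2: 00000000 XOR 11101111 = 11101111
byte 3: 11111011 XOR 00110101 = 11001110
byte 4: 11110110 XOR 10111000 = 01001110
byte 5: 10000010 XOR 11111110 = 01111100
byte 6: 11000010 XOR 00001110 = 11001100
byte 7: 01100110 XOR 11101111 = 10001001
byte 8: 00101110 XOR 00110101 = 00011011
byte 9: 10110110 XOR 10111000 = 00001110
byte 10: 00101001 XOR 11111110 = 11010111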